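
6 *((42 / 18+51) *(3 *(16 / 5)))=3072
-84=-84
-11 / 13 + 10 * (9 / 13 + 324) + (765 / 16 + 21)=689497 / 208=3314.89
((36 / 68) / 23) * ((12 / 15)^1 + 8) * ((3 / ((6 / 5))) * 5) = 990 / 391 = 2.53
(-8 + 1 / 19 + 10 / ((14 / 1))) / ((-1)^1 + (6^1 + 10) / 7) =-962 / 171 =-5.63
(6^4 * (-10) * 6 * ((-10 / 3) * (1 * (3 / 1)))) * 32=24883200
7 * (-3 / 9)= -7 / 3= -2.33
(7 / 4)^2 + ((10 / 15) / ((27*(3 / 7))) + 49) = 202643 / 3888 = 52.12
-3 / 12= -1 / 4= -0.25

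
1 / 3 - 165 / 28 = -5.56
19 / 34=0.56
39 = 39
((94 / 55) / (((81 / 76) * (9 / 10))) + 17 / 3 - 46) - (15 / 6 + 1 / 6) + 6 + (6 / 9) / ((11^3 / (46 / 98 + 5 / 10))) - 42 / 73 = -124229203192 / 3470759523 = -35.79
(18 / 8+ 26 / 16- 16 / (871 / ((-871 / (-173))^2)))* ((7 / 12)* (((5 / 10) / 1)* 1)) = 5714177 / 5746368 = 0.99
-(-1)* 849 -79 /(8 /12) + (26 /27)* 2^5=41111 /54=761.31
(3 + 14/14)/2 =2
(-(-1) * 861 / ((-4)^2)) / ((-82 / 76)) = -399 / 8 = -49.88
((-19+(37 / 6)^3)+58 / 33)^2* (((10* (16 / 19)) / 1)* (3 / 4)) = 1332389631125 / 4469256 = 298123.36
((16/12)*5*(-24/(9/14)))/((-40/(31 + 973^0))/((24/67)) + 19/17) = 174080/1659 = 104.93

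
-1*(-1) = 1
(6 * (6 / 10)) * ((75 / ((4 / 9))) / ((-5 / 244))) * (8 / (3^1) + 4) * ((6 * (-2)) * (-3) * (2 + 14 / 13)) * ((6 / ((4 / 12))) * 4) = -20491315200 / 13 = -1576255015.38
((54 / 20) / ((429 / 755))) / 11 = 1359 / 3146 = 0.43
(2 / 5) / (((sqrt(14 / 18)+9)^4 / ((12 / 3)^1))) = 22765374 / 84917815205 - 3219264 * sqrt(7) / 84917815205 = 0.00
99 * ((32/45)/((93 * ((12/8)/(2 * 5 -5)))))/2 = 1.26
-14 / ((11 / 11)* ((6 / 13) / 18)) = -546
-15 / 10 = -3 / 2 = -1.50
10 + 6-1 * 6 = 10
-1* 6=-6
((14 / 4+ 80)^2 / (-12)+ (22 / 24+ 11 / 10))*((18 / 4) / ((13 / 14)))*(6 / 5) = -8754543 / 2600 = -3367.13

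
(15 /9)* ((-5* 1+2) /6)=-5 /6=-0.83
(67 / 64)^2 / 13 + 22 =1175945 / 53248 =22.08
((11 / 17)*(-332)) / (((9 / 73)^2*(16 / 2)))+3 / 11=-53510885 / 30294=-1766.39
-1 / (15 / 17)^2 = -289 / 225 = -1.28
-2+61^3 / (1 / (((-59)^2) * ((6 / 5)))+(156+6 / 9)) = 1578060292 / 1090715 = 1446.81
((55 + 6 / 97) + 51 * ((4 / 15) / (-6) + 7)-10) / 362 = 290851 / 263355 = 1.10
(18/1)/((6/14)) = 42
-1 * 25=-25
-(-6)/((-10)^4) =3/5000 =0.00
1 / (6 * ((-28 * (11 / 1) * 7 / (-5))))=5 / 12936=0.00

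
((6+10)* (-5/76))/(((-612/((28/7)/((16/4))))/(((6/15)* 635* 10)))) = 12700/2907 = 4.37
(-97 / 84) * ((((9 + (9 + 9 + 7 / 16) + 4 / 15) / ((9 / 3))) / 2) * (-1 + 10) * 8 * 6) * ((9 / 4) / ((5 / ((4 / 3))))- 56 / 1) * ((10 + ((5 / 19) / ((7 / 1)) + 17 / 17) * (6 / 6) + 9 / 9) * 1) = 286021821581 / 186200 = 1536100.01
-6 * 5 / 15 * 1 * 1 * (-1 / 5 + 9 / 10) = -7 / 5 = -1.40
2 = 2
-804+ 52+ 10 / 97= -72934 / 97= -751.90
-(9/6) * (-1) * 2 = 3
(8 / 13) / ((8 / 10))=10 / 13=0.77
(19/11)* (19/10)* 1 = 361/110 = 3.28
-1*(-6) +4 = 10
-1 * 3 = -3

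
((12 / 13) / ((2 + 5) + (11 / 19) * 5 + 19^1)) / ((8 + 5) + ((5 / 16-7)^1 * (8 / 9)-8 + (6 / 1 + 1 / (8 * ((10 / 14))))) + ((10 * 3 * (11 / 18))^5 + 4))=246240 / 15964251523753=0.00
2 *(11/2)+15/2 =37/2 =18.50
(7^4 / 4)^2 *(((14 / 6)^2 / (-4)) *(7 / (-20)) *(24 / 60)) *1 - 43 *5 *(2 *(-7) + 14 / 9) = 71332.73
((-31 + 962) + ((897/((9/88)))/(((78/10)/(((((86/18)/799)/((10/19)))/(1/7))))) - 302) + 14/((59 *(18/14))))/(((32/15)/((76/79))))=260676350005/804414024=324.06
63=63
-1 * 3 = -3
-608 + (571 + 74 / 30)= -518 / 15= -34.53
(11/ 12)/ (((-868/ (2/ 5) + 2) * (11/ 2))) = -1/ 13008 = -0.00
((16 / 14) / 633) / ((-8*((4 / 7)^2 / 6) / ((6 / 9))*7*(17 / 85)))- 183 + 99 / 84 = -1611319 / 8862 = -181.82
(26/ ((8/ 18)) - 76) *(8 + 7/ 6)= -1925/ 12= -160.42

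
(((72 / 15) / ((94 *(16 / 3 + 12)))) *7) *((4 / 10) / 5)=126 / 76375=0.00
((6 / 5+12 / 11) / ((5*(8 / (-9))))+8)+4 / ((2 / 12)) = 34633 / 1100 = 31.48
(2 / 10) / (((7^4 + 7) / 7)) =1 / 1720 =0.00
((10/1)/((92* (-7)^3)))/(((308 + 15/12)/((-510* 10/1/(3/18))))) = 306000/9758693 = 0.03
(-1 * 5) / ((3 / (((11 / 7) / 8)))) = -55 / 168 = -0.33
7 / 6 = 1.17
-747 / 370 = -2.02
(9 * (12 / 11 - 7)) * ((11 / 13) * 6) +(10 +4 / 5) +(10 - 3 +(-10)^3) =-6261 / 5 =-1252.20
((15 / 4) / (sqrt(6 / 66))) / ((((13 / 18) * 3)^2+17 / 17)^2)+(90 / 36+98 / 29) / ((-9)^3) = -341 / 42282+972 * sqrt(11) / 8405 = 0.38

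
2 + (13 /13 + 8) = 11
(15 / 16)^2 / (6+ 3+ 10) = 225 / 4864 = 0.05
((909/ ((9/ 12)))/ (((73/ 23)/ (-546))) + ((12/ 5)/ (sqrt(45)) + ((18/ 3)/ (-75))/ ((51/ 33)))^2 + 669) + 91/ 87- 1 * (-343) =-207484.07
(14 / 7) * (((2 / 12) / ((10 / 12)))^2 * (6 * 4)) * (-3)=-144 / 25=-5.76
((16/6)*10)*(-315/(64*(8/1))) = -525/32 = -16.41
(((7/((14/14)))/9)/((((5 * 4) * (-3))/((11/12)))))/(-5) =77/32400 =0.00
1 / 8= 0.12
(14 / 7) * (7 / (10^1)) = 7 / 5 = 1.40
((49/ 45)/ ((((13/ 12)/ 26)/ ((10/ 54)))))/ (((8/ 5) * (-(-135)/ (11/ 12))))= 539/ 26244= 0.02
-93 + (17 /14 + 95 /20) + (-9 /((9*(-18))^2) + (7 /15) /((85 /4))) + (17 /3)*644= 7725868903 /2168775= 3562.32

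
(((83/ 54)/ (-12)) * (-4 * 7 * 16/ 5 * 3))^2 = 21603904/ 18225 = 1185.40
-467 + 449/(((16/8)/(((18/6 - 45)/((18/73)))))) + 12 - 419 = -234683/6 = -39113.83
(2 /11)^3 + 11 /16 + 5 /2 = 68009 /21296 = 3.19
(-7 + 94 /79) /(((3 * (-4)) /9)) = 1377 /316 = 4.36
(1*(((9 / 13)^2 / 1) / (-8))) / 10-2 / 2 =-13601 / 13520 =-1.01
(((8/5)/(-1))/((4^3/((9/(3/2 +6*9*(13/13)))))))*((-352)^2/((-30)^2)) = -7744/13875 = -0.56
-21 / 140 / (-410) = 3 / 8200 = 0.00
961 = 961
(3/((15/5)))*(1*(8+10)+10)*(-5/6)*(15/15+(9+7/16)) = -5845/24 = -243.54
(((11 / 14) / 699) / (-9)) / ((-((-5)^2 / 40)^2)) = 352 / 1100925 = 0.00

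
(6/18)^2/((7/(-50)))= -50/63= -0.79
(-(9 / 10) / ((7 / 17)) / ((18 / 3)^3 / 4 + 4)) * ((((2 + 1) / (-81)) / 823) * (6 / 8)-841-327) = 117658717 / 2673104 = 44.02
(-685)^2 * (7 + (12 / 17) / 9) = 169390225 / 51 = 3321376.96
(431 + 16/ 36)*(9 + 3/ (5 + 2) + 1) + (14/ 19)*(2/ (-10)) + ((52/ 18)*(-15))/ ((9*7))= 80770819/ 17955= 4498.51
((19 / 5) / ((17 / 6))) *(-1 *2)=-228 / 85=-2.68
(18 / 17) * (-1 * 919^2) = -15202098 / 17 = -894241.06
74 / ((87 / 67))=4958 / 87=56.99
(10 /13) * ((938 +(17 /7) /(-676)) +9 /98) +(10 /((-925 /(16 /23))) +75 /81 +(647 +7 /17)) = 576061463314957 /420502306770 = 1369.94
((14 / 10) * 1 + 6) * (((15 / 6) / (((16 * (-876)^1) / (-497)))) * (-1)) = -18389 / 28032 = -0.66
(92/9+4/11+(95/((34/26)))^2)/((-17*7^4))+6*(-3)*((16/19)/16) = -23895376159/22188488553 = -1.08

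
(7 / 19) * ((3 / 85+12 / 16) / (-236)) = -1869 / 1524560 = -0.00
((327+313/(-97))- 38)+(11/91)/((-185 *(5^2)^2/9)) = 291666365397/1020621875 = 285.77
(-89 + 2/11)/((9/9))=-88.82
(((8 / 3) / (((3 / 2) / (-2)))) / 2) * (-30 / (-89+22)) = -160 / 201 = -0.80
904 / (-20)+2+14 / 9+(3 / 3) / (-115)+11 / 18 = -41.04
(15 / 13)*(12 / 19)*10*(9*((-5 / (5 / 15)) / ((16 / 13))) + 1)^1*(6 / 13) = -1173825 / 3211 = -365.56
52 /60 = 13 /15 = 0.87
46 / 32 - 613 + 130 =-7705 / 16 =-481.56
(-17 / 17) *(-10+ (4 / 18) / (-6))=271 / 27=10.04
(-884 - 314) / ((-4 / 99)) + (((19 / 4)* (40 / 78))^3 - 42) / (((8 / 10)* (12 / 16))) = 10536687827 / 355914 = 29604.59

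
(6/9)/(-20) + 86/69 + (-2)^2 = 1199/230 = 5.21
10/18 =5/9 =0.56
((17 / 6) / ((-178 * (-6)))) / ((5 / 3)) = 17 / 10680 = 0.00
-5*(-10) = 50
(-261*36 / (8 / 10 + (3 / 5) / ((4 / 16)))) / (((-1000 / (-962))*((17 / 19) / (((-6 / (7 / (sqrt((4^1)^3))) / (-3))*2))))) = -42935022 / 2975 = -14431.94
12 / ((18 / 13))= 26 / 3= 8.67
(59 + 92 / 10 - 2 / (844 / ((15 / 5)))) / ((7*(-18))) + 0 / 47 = -143887 / 265860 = -0.54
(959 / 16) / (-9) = -959 / 144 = -6.66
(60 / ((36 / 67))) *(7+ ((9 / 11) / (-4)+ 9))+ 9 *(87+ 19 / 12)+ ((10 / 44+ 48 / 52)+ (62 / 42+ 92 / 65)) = 12838414 / 5005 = 2565.12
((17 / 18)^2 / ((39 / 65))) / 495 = 289 / 96228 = 0.00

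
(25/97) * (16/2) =200/97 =2.06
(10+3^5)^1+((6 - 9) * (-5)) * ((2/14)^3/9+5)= 337517/1029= 328.00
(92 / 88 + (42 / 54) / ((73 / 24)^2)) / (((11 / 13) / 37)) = 63695463 / 1289618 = 49.39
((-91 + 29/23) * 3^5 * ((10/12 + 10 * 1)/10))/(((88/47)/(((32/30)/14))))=-8512452/8855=-961.32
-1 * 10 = -10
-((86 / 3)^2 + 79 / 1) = -8107 / 9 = -900.78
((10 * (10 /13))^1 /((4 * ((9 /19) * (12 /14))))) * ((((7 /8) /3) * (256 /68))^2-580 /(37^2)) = 4629404150 /1249829919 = 3.70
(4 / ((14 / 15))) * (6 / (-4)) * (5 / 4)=-225 / 28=-8.04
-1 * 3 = -3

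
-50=-50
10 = 10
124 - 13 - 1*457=-346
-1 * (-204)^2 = -41616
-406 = -406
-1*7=-7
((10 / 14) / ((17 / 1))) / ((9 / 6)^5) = 160 / 28917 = 0.01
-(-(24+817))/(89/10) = 8410/89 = 94.49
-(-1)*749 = 749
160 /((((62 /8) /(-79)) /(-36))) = 1820160 /31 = 58714.84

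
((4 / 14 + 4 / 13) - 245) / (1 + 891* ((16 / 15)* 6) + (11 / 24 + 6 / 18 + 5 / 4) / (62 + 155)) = -82736520 / 1930718153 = -0.04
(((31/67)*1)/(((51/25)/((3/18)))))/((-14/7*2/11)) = -8525/82008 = -0.10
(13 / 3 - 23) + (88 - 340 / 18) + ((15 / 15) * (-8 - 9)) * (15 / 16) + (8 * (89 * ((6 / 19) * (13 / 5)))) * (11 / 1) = 88441079 / 13680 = 6464.99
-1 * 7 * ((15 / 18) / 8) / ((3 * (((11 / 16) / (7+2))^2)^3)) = -2167107747840 / 1771561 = -1223275.83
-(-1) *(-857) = -857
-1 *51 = -51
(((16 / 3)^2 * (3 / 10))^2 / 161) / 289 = 16384 / 10469025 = 0.00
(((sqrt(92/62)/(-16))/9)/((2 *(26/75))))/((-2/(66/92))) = 0.00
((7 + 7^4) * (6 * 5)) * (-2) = -144480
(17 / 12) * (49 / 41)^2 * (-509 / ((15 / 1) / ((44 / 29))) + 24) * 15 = -122002013 / 146247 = -834.22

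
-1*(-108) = 108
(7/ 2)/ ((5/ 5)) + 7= 10.50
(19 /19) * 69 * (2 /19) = 138 /19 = 7.26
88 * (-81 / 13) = -7128 / 13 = -548.31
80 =80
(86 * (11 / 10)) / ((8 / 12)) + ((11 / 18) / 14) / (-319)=5185021 / 36540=141.90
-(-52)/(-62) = -26/31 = -0.84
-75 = -75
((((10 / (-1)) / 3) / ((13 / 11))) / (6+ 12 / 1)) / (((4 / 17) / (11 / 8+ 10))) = -6545 / 864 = -7.58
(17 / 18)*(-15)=-85 / 6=-14.17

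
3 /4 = 0.75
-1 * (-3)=3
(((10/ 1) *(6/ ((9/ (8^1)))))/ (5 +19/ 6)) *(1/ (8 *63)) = 40/ 3087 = 0.01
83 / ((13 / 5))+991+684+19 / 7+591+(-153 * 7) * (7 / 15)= 819381 / 455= 1800.84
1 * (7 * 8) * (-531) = -29736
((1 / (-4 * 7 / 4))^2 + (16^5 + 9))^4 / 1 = 6969456588564517136788135845136 / 5764801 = 1208967419441628104211773.00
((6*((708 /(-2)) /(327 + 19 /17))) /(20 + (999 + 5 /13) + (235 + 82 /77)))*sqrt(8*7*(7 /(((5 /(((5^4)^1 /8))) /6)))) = -126504378*sqrt(30) /700990049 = -0.99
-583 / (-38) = 583 / 38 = 15.34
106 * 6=636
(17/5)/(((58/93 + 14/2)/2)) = 3162/3545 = 0.89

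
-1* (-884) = 884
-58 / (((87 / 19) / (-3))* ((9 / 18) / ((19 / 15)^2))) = 27436 / 225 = 121.94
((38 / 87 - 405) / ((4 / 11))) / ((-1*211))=387167 / 73428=5.27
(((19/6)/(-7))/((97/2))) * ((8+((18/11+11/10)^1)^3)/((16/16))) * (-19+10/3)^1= 33861578593/8133741000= 4.16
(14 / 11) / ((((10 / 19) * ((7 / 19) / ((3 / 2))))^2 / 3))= 3518667 / 15400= 228.48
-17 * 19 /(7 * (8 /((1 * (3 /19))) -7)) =-969 /917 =-1.06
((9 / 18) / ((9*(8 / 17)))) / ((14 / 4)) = 0.03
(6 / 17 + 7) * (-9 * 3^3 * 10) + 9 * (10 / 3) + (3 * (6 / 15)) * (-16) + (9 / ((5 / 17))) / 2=-17841.55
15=15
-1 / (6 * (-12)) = 1 / 72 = 0.01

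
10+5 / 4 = 45 / 4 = 11.25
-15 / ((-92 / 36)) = 135 / 23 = 5.87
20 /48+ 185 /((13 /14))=31145 /156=199.65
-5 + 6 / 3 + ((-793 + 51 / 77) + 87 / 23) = -1401844 / 1771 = -791.56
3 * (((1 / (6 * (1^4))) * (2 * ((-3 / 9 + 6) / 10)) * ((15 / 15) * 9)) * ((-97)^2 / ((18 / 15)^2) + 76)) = 4045337 / 120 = 33711.14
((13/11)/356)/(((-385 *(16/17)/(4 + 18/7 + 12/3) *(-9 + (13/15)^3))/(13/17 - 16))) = -12012975/67972549568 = -0.00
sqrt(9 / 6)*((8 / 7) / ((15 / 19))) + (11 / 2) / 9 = 11 / 18 + 76*sqrt(6) / 105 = 2.38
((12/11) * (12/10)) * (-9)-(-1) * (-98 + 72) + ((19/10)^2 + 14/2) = -29889/1100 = -27.17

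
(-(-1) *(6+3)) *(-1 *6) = -54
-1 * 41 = -41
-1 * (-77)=77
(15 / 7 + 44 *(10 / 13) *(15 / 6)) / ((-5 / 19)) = -30001 / 91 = -329.68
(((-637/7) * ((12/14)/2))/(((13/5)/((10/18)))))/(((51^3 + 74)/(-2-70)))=24/5309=0.00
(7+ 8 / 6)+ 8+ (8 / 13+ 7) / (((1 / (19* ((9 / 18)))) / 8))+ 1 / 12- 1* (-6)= 93785 / 156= 601.19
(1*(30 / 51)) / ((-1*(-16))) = 5 / 136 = 0.04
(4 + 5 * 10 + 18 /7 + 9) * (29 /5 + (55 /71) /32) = 30368817 /79520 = 381.90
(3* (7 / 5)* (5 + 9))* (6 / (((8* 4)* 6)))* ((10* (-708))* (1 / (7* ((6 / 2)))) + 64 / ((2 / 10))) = -63 / 2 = -31.50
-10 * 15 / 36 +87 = 497 / 6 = 82.83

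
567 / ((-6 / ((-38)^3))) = 5185404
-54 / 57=-18 / 19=-0.95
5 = 5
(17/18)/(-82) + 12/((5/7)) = 123899/7380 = 16.79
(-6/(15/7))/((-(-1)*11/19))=-266/55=-4.84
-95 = -95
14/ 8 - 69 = -269/ 4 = -67.25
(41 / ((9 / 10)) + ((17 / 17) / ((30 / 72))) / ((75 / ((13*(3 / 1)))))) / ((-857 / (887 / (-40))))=23352049 / 19282500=1.21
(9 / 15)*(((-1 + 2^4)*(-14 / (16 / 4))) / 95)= -63 / 190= -0.33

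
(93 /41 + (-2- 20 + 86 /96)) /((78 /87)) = -1075001 /51168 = -21.01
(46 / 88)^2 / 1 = 529 / 1936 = 0.27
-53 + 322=269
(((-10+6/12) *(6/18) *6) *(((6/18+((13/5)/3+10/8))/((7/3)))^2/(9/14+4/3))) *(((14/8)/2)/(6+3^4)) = -0.11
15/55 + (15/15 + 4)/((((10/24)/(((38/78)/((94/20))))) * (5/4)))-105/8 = -637537/53768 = -11.86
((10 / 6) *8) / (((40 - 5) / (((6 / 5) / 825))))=16 / 28875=0.00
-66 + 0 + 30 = -36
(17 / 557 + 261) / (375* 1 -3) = 72697 / 103602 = 0.70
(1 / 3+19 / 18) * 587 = 14675 / 18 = 815.28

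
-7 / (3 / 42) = -98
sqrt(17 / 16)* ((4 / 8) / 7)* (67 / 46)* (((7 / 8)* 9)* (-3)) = -1809* sqrt(17) / 2944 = -2.53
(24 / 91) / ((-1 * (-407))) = 24 / 37037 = 0.00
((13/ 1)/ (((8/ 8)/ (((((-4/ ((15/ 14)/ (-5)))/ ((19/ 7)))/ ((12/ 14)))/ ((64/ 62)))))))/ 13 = 10633/ 1368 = 7.77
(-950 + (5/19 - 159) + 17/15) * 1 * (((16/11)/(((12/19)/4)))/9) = -1133.71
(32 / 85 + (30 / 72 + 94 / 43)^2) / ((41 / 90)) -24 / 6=11.70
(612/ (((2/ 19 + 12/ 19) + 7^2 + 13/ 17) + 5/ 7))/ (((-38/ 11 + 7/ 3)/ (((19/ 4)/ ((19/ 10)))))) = -114157890/ 4284563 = -26.64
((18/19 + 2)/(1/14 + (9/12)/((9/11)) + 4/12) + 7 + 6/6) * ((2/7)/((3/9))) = 8.77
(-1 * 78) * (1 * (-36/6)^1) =468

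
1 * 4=4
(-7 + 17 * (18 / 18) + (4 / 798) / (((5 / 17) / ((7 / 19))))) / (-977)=-54184 / 5290455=-0.01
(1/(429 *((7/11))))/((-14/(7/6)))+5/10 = 1637/3276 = 0.50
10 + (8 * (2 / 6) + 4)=50 / 3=16.67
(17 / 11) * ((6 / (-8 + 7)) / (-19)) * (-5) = -510 / 209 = -2.44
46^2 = 2116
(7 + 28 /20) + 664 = 3362 /5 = 672.40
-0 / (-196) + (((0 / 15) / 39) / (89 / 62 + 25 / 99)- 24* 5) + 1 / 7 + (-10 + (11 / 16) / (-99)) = -130903 / 1008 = -129.86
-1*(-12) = 12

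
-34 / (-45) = 34 / 45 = 0.76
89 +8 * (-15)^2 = 1889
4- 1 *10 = -6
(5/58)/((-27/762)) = -635/261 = -2.43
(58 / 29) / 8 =1 / 4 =0.25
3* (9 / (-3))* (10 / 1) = -90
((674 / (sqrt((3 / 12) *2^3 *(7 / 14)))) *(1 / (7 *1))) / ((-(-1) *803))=674 / 5621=0.12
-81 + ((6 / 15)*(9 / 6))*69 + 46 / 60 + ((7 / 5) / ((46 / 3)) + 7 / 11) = -38.11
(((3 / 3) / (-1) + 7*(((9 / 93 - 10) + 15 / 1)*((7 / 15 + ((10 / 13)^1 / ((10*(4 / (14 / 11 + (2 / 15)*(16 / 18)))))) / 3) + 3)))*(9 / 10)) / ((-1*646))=-55207429 / 322168275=-0.17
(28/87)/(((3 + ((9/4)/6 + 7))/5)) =1120/7221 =0.16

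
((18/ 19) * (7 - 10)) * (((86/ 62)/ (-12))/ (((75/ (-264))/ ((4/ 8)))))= -8514/ 14725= -0.58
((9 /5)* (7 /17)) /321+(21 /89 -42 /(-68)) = 1385643 /1618910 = 0.86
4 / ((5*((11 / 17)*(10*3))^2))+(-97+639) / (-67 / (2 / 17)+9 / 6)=-0.95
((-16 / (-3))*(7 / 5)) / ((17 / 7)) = 784 / 255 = 3.07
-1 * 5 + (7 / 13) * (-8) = -121 / 13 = -9.31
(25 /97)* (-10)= -250 /97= -2.58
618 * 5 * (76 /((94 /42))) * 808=3984765120 /47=84782236.60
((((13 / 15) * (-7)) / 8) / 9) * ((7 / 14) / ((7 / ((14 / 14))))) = -13 / 2160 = -0.01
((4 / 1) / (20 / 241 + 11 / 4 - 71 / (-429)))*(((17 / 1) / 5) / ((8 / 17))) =59758842 / 6200215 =9.64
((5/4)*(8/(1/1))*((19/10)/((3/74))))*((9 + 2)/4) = 7733/6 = 1288.83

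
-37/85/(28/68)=-37/35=-1.06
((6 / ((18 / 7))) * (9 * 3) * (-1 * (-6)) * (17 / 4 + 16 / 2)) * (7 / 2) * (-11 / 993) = -237699 / 1324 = -179.53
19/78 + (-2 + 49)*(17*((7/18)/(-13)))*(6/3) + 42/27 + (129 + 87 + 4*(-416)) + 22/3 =-347881/234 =-1486.67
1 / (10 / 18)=9 / 5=1.80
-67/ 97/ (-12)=67/ 1164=0.06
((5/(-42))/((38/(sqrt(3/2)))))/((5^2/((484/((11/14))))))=-11 * sqrt(6)/285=-0.09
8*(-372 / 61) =-2976 / 61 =-48.79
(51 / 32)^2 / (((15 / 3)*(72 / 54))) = 7803 / 20480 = 0.38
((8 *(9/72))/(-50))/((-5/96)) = 0.38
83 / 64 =1.30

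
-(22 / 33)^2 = -0.44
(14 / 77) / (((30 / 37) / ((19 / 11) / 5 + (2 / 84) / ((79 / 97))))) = 2529949 / 30110850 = 0.08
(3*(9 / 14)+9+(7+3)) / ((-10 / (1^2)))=-2.09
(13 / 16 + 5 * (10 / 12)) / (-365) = -239 / 17520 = -0.01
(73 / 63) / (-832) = -73 / 52416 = -0.00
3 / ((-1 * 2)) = -3 / 2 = -1.50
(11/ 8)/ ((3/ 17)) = 187/ 24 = 7.79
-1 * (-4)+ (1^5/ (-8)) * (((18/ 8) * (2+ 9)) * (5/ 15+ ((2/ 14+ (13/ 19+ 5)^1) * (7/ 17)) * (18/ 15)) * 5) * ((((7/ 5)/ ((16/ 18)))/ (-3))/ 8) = 7.26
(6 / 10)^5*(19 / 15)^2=9747 / 78125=0.12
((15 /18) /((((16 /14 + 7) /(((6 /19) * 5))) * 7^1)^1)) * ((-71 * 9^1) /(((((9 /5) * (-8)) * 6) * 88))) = 8875 /4574592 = 0.00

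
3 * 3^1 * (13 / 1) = 117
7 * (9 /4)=63 /4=15.75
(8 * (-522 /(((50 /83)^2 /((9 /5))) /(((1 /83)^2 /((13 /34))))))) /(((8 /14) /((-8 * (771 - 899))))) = -572479488 /40625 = -14091.80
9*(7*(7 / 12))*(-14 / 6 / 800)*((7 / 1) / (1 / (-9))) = 21609 / 3200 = 6.75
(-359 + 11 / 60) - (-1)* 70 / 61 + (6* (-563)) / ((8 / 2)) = -4399939 / 3660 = -1202.17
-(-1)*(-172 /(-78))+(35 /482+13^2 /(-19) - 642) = -648.62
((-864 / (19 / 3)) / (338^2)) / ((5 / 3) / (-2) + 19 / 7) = -27216 / 42870061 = -0.00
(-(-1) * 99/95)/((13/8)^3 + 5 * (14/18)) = 456192/3580835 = 0.13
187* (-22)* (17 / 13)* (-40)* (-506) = -1415545120 / 13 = -108888086.15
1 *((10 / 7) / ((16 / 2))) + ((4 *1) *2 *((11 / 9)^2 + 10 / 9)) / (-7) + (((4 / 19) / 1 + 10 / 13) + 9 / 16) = -2814971 / 2240784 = -1.26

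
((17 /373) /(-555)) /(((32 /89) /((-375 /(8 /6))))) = 113475 /1766528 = 0.06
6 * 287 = 1722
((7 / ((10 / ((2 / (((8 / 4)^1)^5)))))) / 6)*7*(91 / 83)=4459 / 79680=0.06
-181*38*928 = -6382784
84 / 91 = 12 / 13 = 0.92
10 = 10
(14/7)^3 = 8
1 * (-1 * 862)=-862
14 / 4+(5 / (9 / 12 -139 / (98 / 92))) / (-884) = 39339153 / 11239618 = 3.50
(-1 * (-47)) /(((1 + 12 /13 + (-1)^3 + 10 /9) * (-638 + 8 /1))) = -611 /16660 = -0.04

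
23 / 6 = 3.83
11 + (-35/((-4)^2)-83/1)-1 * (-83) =141/16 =8.81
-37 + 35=-2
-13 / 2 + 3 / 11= -137 / 22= -6.23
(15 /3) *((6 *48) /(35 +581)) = 180 /77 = 2.34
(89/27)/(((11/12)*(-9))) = -0.40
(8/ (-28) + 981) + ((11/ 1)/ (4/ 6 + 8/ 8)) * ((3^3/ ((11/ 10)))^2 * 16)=64602.53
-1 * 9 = -9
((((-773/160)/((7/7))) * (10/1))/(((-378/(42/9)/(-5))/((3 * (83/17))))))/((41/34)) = -320795/8856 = -36.22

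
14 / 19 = 0.74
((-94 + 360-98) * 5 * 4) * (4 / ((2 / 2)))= 13440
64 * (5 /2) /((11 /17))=2720 /11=247.27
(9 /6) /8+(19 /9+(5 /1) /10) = 403 /144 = 2.80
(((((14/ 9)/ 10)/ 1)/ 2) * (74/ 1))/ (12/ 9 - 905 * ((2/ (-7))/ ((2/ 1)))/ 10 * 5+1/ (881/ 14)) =3194506/ 36627585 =0.09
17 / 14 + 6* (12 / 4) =269 / 14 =19.21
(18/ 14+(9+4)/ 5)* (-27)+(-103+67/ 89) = -645308/ 3115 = -207.16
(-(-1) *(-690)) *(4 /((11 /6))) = -16560 /11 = -1505.45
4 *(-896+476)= -1680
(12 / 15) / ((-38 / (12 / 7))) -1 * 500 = -332524 / 665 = -500.04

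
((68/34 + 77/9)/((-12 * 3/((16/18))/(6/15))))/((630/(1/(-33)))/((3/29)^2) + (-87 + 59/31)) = 589/10976306598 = 0.00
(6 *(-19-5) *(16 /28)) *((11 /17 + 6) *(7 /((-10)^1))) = 32544 /85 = 382.87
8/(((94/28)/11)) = 1232/47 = 26.21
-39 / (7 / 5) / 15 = -13 / 7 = -1.86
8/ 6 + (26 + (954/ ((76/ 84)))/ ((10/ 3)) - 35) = 87968/ 285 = 308.66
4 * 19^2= 1444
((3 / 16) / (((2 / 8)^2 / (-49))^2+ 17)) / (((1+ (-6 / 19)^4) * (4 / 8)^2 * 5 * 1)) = 20025646144 / 2292143617335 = 0.01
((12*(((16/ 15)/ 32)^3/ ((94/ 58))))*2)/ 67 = 29/ 3542625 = 0.00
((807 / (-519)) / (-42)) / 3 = 269 / 21798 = 0.01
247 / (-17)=-247 / 17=-14.53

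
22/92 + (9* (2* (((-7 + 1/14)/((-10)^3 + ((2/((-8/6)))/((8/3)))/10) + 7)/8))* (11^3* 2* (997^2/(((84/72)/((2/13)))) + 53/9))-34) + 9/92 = 51586918298241855569/9377167436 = 5501332747.90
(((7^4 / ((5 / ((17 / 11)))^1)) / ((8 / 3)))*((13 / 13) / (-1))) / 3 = -92.77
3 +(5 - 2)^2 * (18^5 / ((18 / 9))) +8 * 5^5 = 8528059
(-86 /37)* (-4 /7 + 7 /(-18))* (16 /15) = 83248 /34965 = 2.38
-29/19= -1.53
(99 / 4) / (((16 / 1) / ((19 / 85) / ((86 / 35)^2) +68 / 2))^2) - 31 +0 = 1311308179398995 / 16187940683776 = 81.01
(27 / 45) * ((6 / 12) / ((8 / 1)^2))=0.00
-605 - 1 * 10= -615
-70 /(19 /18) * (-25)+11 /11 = 31519 /19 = 1658.89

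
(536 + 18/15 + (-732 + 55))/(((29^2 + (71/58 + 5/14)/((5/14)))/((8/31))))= -162168/3800197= -0.04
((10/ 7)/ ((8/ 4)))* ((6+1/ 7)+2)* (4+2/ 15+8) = 494/ 7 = 70.57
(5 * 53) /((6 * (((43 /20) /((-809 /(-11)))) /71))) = 107268.04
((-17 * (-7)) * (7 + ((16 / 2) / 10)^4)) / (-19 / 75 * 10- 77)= -1653267 / 149125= -11.09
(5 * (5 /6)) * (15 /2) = 125 /4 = 31.25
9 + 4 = 13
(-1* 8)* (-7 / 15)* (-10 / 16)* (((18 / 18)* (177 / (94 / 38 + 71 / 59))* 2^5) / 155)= -7407568 / 319455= -23.19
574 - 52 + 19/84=43867/84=522.23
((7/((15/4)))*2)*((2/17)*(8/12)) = 0.29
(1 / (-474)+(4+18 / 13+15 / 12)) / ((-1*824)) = -81739 / 10154976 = -0.01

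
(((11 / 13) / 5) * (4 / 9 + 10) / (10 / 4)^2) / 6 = 2068 / 43875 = 0.05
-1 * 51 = -51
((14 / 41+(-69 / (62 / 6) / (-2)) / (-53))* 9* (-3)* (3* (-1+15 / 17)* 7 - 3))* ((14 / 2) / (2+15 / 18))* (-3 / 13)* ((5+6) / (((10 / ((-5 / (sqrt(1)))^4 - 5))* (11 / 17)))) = -24716.86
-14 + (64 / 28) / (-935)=-91646 / 6545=-14.00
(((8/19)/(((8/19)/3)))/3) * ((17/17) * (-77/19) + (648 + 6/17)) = 208109/323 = 644.30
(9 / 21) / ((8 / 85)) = 255 / 56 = 4.55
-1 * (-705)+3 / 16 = 11283 / 16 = 705.19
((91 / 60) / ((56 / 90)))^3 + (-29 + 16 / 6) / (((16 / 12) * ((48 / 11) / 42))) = -175.61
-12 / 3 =-4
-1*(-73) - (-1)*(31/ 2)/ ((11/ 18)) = 98.36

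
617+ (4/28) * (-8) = 4311/7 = 615.86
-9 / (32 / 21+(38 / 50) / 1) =-4725 / 1199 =-3.94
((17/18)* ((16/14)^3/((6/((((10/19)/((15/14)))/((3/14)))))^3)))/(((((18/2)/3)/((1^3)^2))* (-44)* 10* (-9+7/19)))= 2985472/432622203255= 0.00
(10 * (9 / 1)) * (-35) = -3150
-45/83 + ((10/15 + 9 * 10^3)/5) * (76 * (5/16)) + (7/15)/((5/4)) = 177424941/4150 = 42753.00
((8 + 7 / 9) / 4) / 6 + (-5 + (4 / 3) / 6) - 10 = -3113 / 216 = -14.41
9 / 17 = 0.53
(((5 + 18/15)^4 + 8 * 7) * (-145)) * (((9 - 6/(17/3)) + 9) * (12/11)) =-96066808704/23375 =-4109810.00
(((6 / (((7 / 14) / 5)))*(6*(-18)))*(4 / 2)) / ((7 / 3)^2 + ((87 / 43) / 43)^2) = -39876894864 / 16758937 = -2379.44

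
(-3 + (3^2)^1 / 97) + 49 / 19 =-0.33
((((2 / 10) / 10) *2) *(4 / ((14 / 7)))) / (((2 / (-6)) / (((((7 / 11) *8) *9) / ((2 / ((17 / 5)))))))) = -18.69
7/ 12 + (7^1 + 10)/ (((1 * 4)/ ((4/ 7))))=3.01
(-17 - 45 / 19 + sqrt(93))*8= -2944 / 19 + 8*sqrt(93)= -77.80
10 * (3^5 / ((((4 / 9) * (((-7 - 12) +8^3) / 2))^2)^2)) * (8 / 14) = 7971615 / 827019429614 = 0.00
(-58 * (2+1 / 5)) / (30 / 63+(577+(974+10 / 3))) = -13398 / 163255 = -0.08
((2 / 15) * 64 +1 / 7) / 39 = 911 / 4095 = 0.22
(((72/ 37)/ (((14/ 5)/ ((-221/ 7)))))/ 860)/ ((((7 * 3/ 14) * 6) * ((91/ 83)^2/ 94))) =-11008622/ 49659883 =-0.22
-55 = -55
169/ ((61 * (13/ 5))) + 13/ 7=1248/ 427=2.92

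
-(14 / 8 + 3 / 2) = -13 / 4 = -3.25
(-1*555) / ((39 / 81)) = -14985 / 13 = -1152.69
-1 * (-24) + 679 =703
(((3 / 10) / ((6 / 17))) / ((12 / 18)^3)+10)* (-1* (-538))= 553871 / 80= 6923.39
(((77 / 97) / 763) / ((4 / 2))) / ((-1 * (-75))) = 11 / 1585950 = 0.00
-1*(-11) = 11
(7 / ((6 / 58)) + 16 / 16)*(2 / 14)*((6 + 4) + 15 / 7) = 17510 / 147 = 119.12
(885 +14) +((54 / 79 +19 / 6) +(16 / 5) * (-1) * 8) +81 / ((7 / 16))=17625101 / 16590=1062.39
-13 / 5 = -2.60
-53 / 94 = -0.56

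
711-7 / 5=709.60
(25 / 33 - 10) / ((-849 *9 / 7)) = 0.01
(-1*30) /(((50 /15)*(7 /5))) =-45 /7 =-6.43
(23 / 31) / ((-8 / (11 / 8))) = -253 / 1984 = -0.13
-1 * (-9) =9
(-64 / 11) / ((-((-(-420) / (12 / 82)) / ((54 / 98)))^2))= 11664 / 54386191475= 0.00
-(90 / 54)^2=-25 / 9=-2.78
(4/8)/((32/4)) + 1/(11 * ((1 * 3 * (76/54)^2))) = 4943/63536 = 0.08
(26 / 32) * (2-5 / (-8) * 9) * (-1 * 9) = -7137 / 128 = -55.76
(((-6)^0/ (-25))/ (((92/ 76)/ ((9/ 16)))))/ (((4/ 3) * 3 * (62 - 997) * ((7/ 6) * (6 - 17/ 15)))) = 0.00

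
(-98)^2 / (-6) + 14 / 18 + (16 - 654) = -20141 / 9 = -2237.89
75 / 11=6.82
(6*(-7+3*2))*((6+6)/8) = -9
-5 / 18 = -0.28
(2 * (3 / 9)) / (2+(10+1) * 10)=1 / 168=0.01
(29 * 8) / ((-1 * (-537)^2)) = -232 / 288369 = -0.00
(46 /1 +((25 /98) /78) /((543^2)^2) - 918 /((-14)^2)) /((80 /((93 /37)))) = 851144685241400857 /655677760059766080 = 1.30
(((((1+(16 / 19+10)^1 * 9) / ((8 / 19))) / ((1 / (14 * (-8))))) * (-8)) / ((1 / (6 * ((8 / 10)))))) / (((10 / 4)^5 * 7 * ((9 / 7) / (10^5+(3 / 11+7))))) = 11815443562496 / 103125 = 114573998.18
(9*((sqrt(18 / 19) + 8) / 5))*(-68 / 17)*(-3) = 324*sqrt(38) / 95 + 864 / 5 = 193.82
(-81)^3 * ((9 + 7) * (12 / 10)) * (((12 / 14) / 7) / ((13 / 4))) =-1224440064 / 3185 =-384439.58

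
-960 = -960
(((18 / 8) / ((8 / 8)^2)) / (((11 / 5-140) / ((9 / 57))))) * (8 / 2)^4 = -8640 / 13091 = -0.66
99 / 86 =1.15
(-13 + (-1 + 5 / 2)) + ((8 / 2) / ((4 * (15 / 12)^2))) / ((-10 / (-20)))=-511 / 50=-10.22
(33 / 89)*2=66 / 89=0.74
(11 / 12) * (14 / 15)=77 / 90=0.86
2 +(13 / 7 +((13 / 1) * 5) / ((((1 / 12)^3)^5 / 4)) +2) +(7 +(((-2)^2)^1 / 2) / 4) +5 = 56081558531494379777 / 14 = 4005825609392455698.36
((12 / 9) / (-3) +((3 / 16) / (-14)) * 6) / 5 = -529 / 5040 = -0.10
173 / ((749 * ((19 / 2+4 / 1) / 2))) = 692 / 20223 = 0.03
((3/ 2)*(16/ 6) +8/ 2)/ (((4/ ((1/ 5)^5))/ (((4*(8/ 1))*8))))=512/ 3125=0.16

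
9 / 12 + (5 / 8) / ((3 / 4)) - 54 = -629 / 12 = -52.42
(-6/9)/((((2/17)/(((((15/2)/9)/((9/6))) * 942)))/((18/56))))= -953.21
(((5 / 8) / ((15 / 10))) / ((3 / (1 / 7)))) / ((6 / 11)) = 0.04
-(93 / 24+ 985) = -7911 / 8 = -988.88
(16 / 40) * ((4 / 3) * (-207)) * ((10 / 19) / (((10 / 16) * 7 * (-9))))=2944 / 1995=1.48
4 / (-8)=-0.50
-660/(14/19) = -6270/7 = -895.71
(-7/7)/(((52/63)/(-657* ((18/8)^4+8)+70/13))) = 4631227587/173056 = 26761.44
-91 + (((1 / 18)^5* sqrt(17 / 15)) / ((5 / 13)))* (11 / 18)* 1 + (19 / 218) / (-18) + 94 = 143* sqrt(255) / 2550916800 + 11753 / 3924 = 3.00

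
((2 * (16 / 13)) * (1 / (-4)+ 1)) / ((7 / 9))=216 / 91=2.37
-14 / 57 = -0.25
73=73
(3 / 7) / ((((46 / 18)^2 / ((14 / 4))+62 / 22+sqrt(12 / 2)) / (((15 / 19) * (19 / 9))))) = 130152825 / 620115211-27785835 * sqrt(6) / 620115211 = 0.10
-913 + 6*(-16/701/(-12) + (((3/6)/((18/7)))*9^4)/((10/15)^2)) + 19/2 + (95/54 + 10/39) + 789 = 33679760239/1968408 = 17110.15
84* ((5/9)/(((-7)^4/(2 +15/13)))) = 820/13377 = 0.06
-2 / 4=-1 / 2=-0.50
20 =20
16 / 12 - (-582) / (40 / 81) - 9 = 1170.88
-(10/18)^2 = -0.31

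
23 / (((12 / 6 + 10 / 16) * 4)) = 46 / 21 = 2.19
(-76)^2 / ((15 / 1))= 5776 / 15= 385.07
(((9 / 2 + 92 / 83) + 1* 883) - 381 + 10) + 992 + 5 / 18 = 1127885 / 747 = 1509.89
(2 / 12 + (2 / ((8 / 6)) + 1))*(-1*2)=-16 / 3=-5.33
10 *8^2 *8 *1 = 5120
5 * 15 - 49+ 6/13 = 344/13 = 26.46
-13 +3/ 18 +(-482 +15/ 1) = -2879/ 6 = -479.83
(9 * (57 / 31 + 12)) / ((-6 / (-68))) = 43758 / 31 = 1411.55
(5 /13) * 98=490 /13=37.69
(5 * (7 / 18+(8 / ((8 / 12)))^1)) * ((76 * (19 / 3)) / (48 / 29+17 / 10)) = 233458700 / 26271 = 8886.56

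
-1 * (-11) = 11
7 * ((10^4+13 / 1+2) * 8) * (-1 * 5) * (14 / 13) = -39258800 / 13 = -3019907.69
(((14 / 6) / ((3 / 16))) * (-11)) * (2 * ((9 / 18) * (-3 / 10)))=616 / 15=41.07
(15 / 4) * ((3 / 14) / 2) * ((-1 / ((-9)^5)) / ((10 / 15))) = 5 / 489888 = 0.00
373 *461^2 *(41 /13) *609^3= 734085113662750437 /13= 56468085666365418.23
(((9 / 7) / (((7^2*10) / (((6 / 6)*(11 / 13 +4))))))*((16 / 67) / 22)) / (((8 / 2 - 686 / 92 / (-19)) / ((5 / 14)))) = 141588 / 12616040437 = 0.00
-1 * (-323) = 323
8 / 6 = 1.33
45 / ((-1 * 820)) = -0.05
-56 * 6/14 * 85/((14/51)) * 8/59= -416160/413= -1007.65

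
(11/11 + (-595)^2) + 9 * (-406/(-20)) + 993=3552017/10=355201.70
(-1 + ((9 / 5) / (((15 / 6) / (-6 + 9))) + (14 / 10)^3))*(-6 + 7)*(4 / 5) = 1952 / 625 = 3.12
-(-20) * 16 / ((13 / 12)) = 3840 / 13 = 295.38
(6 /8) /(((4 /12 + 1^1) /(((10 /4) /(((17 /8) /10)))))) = 225 /34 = 6.62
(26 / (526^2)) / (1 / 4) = 26 / 69169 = 0.00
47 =47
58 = 58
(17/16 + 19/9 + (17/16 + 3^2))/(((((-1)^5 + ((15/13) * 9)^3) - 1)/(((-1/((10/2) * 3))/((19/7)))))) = -14656187/50396730120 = -0.00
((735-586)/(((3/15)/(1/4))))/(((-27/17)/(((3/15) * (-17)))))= 43061/108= 398.71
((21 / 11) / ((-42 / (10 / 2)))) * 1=-5 / 22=-0.23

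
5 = 5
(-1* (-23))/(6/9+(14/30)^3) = 77625/2593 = 29.94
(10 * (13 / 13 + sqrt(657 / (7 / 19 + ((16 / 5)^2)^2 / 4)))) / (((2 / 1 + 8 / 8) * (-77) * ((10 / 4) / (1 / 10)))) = -10 * sqrt(437835677) / 24306667 - 2 / 1155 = -0.01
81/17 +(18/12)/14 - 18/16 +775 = 741367/952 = 778.75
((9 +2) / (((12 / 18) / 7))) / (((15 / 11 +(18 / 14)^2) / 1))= 41503 / 1084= 38.29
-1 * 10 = -10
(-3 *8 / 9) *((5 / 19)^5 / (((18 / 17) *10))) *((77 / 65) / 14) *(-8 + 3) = 116875 / 869110749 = 0.00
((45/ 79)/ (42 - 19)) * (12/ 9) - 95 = -172555/ 1817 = -94.97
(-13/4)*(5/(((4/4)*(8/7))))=-455/32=-14.22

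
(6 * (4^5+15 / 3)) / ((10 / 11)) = 33957 / 5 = 6791.40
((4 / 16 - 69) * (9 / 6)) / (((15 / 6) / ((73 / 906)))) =-4015 / 1208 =-3.32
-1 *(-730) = 730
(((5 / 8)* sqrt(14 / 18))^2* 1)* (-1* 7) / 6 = -1225 / 3456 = -0.35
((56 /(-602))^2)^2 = 256 /3418801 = 0.00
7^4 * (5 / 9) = 12005 / 9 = 1333.89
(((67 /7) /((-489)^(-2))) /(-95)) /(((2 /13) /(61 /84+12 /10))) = -56164660773 /186200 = -301636.20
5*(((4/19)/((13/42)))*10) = 34.01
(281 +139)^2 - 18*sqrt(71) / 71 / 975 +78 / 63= 3704426 / 21 - 6*sqrt(71) / 23075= 176401.24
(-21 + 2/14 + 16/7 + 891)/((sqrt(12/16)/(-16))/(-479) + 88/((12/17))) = 1609873532737536/230044697816899 - 842472864 * sqrt(3)/230044697816899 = 7.00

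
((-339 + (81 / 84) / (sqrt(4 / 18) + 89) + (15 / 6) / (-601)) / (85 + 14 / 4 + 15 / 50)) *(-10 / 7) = 5.45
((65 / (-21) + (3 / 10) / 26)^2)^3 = 22781812404944530366192009 / 26494507823224896000000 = 859.87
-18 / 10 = -9 / 5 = -1.80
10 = 10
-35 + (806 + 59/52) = 40151/52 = 772.13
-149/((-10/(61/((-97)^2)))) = 9089/94090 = 0.10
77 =77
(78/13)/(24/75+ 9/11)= 1650/313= 5.27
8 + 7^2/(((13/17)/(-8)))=-6560/13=-504.62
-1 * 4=-4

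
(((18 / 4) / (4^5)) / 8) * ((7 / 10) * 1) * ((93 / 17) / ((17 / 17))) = 5859 / 2785280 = 0.00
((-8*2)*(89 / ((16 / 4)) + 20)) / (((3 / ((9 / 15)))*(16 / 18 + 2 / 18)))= -676 / 5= -135.20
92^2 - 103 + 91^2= 16642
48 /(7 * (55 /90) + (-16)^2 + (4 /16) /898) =1551744 /8414269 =0.18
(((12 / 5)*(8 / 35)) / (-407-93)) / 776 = -3 / 2121875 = -0.00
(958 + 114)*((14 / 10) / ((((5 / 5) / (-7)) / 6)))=-315168 / 5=-63033.60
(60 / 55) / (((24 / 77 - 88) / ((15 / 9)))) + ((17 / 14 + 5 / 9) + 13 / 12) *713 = 216334829 / 106344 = 2034.29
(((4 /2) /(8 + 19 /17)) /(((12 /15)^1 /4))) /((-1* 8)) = -17 /124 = -0.14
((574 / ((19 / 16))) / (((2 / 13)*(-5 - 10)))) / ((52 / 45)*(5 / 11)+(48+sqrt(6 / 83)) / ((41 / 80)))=-160175595728148 / 72020919196165+7996100112*sqrt(498) / 14404183839233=-2.21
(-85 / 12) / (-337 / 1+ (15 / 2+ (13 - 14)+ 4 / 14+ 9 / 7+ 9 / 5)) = 175 / 8082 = 0.02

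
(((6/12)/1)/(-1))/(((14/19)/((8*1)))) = -38/7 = -5.43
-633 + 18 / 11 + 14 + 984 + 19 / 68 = 366.92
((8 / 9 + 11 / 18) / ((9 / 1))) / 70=1 / 420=0.00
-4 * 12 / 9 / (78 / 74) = -592 / 117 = -5.06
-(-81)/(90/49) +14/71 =31451/710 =44.30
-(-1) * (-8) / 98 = -4 / 49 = -0.08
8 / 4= 2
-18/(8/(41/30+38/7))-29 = -44.29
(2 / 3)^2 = 4 / 9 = 0.44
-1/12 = -0.08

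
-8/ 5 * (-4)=32/ 5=6.40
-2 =-2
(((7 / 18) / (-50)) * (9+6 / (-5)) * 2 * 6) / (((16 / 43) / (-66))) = 129129 / 1000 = 129.13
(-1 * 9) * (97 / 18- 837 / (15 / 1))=4537 / 10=453.70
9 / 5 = 1.80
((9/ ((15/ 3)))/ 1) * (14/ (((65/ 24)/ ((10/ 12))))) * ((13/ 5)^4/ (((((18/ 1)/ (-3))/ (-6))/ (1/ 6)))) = 59.06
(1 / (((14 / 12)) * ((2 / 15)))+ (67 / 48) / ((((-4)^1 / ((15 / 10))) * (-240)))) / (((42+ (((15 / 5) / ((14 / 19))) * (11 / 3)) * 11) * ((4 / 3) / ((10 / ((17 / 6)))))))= 4148607 / 50256896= 0.08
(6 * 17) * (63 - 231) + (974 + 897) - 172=-15437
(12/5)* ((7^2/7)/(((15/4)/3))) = 336/25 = 13.44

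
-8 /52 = -0.15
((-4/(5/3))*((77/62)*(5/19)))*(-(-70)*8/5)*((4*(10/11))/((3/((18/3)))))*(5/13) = -1881600/7657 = -245.74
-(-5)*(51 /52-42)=-10665 /52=-205.10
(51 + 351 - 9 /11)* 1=4413 /11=401.18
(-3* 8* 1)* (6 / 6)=-24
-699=-699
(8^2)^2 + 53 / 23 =94261 / 23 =4098.30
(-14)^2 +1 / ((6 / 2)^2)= 1765 / 9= 196.11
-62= -62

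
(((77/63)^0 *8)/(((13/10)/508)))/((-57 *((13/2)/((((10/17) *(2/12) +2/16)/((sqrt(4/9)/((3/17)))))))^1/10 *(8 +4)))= -88900/214149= -0.42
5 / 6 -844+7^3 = -3001 / 6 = -500.17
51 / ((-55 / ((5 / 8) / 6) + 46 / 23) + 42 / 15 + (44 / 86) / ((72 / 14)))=-197370 / 2024399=-0.10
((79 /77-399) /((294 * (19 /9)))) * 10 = -459660 /71687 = -6.41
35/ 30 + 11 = 73/ 6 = 12.17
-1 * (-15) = 15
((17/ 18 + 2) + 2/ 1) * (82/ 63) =3649/ 567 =6.44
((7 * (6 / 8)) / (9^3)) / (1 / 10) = 35 / 486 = 0.07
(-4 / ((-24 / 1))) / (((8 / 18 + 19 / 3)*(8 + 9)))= 3 / 2074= 0.00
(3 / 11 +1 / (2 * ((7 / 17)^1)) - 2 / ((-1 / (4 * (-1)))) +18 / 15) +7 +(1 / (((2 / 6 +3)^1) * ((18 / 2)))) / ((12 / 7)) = 47303 / 27720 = 1.71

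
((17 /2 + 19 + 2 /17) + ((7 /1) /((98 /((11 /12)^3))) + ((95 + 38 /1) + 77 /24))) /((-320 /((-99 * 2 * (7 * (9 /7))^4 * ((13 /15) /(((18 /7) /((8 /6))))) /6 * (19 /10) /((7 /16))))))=329618394963 /1523200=216398.63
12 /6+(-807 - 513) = -1318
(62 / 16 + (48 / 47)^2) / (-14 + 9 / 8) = -86911 / 227527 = -0.38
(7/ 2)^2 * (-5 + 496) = 24059/ 4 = 6014.75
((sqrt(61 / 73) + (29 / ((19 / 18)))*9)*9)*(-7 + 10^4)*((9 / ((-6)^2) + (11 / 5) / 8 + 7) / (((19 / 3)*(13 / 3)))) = 243639333*sqrt(4453) / 721240 + 572308793217 / 93860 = 6120014.84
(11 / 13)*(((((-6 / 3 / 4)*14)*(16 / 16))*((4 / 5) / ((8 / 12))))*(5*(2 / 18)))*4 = -616 / 39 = -15.79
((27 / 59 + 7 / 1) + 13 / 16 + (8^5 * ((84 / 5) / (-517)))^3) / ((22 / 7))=-137802689692571929303999 / 358737120148000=-384132786.80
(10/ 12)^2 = 25/ 36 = 0.69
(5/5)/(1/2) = 2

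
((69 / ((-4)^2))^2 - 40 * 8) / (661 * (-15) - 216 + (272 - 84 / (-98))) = 540113 / 17665792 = 0.03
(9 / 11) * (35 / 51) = 105 / 187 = 0.56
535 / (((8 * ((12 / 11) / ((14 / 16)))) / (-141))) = -1936165 / 256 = -7563.14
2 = 2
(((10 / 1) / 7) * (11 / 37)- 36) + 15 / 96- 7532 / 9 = -65067193 / 74592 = -872.31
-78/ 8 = -39/ 4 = -9.75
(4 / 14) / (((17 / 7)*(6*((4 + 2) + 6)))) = 1 / 612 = 0.00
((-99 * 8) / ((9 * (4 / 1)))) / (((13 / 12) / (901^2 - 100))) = -214289064 / 13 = -16483774.15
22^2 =484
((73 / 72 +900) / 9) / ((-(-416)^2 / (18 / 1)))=-64873 / 6230016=-0.01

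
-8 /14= -4 /7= -0.57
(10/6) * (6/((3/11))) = 36.67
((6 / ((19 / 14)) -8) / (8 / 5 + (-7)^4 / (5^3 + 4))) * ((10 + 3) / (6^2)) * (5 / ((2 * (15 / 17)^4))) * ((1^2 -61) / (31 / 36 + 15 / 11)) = 7.11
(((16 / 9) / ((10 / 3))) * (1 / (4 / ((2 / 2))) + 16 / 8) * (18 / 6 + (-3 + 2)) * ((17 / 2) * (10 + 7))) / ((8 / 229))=198543 / 20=9927.15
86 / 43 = 2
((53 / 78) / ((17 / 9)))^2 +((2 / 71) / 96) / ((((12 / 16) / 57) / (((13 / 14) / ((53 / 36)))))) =738309183 / 5146083124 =0.14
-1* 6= -6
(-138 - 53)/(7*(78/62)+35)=-5921/1358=-4.36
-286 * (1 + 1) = -572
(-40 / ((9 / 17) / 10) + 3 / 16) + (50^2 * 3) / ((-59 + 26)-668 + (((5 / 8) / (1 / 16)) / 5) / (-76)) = -2938643947 / 3836016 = -766.07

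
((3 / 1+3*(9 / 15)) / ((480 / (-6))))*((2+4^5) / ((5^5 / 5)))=-1539 / 15625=-0.10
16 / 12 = 4 / 3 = 1.33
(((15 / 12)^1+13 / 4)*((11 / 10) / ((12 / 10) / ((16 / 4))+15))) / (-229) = -11 / 7786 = -0.00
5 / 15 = 1 / 3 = 0.33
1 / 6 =0.17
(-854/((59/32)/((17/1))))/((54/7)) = -1626016/1593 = -1020.73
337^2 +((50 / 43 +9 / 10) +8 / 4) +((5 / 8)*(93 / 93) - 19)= 195314063 / 1720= 113554.69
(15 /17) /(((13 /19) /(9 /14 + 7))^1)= 30495 /3094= 9.86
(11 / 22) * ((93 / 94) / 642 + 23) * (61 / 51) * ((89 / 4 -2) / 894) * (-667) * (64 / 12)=-1108.41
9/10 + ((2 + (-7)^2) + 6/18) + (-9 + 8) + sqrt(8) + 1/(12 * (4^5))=2 * sqrt(2) + 3147781/61440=54.06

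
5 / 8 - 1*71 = -70.38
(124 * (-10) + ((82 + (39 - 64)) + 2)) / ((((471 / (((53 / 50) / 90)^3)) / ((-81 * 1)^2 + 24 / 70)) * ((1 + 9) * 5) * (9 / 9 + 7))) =-13459131243613 / 200292750000000000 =-0.00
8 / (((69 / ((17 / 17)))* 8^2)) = 1 / 552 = 0.00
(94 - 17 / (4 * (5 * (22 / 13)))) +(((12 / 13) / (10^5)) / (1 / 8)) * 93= 334278927 / 3575000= 93.50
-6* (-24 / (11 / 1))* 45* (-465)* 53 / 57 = -53233200 / 209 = -254704.31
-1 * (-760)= 760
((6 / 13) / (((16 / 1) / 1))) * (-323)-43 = -5441 / 104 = -52.32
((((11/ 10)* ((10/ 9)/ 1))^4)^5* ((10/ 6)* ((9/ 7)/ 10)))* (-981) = -73329749447649041002909/ 6303974682473963082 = -11632.30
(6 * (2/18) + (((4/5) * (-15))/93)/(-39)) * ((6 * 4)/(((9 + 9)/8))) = 2880/403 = 7.15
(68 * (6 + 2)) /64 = 17 /2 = 8.50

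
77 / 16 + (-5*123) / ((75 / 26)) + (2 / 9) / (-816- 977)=-269020087 / 1290960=-208.39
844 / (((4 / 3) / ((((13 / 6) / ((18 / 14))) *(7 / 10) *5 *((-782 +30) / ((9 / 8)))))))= -202148128 / 81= -2495655.90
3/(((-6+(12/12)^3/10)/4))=-120/59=-2.03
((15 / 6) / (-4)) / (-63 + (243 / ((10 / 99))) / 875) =21875 / 2108772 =0.01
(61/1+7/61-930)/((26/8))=-212008/793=-267.35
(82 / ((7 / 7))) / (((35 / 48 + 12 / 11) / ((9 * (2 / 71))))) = 779328 / 68231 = 11.42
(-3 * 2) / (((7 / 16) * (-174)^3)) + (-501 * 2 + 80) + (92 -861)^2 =907213656577 / 1536507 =590439.00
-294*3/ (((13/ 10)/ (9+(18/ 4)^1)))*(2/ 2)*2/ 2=-9159.23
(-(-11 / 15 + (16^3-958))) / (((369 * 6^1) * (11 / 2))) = -47059 / 182655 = -0.26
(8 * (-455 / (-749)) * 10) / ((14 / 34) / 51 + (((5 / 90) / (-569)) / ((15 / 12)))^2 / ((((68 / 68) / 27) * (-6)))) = 6019.25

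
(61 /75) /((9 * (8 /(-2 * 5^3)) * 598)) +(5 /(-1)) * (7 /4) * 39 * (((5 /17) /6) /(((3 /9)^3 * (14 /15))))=-1062618995 /2195856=-483.92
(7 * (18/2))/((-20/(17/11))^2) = 18207/48400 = 0.38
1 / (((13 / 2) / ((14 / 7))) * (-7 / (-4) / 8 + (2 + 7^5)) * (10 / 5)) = 64 / 6992635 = 0.00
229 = 229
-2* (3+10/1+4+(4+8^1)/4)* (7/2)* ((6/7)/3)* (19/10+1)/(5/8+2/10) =-4640/33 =-140.61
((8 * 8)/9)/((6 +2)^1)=8/9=0.89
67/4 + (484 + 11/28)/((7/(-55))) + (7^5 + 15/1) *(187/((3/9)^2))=2774148407/98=28307636.81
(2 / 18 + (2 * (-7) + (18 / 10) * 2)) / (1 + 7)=-463 / 360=-1.29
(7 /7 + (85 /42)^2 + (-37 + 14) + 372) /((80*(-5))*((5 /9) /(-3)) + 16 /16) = 1873875 /397292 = 4.72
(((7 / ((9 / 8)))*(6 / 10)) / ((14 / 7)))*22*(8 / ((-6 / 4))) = -9856 / 45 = -219.02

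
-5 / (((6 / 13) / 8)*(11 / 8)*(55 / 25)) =-10400 / 363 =-28.65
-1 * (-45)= 45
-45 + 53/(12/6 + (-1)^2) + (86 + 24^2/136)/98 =-66005/2499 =-26.41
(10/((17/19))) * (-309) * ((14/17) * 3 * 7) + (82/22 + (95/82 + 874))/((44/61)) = -671068771225/11469832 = -58507.29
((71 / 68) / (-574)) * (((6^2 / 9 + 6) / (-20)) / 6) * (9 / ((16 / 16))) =213 / 156128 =0.00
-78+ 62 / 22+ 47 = -310 / 11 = -28.18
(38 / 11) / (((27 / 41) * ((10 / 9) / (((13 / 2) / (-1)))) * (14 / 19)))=-192413 / 4620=-41.65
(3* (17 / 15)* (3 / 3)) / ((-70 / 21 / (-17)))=867 / 50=17.34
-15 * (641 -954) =4695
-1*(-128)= 128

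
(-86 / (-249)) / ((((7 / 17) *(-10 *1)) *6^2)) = -731 / 313740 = -0.00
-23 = -23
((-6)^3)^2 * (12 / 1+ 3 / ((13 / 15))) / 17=9377856 / 221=42433.74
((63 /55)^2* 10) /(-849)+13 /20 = 86915 /136972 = 0.63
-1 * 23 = -23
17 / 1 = 17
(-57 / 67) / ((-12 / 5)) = 95 / 268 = 0.35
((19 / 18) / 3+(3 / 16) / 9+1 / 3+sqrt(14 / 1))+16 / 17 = 12097 / 7344+sqrt(14) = 5.39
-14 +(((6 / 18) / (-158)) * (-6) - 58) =-5687 / 79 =-71.99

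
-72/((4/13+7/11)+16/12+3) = -3861/283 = -13.64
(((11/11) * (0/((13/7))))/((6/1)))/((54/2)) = 0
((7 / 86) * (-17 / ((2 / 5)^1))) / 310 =-119 / 10664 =-0.01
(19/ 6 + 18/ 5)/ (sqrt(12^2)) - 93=-33277/ 360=-92.44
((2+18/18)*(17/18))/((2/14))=119/6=19.83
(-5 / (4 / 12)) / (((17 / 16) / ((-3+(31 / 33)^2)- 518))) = 45312640 / 6171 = 7342.84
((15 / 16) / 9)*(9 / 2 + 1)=55 / 96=0.57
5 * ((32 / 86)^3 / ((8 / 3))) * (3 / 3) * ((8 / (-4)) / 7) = -15360 / 556549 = -0.03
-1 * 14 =-14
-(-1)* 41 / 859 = 41 / 859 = 0.05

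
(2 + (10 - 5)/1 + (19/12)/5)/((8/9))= 1317/160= 8.23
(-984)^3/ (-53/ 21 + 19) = -10004020992/ 173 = -57826710.94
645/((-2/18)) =-5805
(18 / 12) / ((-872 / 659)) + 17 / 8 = 0.99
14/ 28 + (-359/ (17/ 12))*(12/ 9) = -11471/ 34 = -337.38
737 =737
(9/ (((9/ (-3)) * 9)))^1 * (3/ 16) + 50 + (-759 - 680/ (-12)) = -31315/ 48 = -652.40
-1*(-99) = 99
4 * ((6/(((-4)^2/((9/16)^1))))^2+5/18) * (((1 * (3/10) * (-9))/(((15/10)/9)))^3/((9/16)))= -311785281/32000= -9743.29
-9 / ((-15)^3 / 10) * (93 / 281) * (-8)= -496 / 7025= -0.07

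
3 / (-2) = -3 / 2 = -1.50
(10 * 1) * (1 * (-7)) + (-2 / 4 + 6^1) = -129 / 2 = -64.50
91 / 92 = 0.99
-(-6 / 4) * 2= 3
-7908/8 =-1977/2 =-988.50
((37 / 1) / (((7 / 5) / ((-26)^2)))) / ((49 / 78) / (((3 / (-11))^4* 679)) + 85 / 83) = 6361329223080 / 424188317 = 14996.47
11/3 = 3.67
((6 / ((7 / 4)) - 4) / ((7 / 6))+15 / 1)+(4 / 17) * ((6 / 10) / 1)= 61023 / 4165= 14.65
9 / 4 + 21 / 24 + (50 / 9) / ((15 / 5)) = 1075 / 216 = 4.98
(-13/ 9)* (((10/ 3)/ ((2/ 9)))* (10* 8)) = -5200/ 3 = -1733.33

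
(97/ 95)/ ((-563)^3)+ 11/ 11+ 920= 15613793094668/ 16953086965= 921.00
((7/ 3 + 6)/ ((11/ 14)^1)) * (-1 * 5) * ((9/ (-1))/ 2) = 2625/ 11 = 238.64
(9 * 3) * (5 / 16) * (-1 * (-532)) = 17955 / 4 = 4488.75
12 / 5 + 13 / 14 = 3.33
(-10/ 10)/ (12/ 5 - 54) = 5/ 258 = 0.02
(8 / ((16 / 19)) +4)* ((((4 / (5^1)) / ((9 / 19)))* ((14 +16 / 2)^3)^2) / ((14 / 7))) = 6462654528 / 5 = 1292530905.60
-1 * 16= -16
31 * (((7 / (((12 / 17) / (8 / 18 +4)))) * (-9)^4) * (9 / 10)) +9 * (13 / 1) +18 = 8067978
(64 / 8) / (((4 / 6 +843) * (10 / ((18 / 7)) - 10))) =-216 / 139205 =-0.00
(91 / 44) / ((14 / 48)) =78 / 11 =7.09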